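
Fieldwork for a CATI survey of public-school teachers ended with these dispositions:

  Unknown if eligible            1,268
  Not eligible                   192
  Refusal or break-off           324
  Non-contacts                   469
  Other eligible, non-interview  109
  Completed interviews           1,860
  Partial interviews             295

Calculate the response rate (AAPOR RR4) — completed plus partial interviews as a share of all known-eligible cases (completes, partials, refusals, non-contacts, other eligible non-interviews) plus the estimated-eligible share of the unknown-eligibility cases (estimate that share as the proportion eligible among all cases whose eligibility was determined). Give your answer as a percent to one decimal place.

Num → 1860 + 295 = 2155
Determined eligible → 1860 + 295 + 324 + 469 + 109 = 3057
e = 3057 / (3057 + 192) = 3057 / 3249 = 0.9409
e × U → 0.9409 × 1268 = 1193.06
Denominator → 3057 + 1193.06 = 4250.06
RR4 = 2155 / 4250.06 = 0.5071

50.7%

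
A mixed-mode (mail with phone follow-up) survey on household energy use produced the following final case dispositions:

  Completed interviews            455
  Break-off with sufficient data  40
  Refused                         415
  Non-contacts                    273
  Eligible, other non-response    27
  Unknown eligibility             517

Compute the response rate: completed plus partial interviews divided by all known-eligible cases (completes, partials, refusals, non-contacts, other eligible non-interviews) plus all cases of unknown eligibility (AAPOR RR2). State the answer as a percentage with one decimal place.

Top → 455 + 40 = 495
Denom → 455 + 40 + 415 + 273 + 27 + 517 = 1727
RR2 = 495 / 1727 = 0.2866

28.7%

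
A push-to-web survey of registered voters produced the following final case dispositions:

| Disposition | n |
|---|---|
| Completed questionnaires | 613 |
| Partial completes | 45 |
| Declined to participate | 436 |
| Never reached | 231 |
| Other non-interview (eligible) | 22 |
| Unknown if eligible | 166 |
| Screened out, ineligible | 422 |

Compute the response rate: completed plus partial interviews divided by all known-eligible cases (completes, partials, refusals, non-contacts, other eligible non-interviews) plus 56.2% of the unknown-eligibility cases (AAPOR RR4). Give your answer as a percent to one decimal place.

45.7%

Num → 613 + 45 = 658
Determined eligible → 613 + 45 + 436 + 231 + 22 = 1347
Eligible share of unknowns → 0.5620 × 166 = 93.29
Denom → 1347 + 93.29 = 1440.29
RR4 = 658 / 1440.29 = 0.4569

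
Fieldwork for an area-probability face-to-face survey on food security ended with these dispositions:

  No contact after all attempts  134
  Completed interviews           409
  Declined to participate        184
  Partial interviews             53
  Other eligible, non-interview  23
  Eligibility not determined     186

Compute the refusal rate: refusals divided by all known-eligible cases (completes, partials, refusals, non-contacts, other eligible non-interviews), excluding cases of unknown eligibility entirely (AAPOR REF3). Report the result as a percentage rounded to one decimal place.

22.9%

Top → 184
Denom → 409 + 53 + 184 + 134 + 23 = 803
REF3 = 184 / 803 = 0.2291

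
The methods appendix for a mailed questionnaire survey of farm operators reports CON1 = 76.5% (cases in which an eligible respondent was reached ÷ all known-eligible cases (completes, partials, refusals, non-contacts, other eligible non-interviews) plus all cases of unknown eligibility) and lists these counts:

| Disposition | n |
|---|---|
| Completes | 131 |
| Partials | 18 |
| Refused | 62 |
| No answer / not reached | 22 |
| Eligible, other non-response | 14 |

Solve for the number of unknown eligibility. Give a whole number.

47

Top = 131 + 18 + 62 + 14 = 225
CON1 = 225 / D = 0.765
D = 225 / 0.765 = 294.1
Remaining denominator categories sum to 247
unknown eligibility = 294.1 − 247 ≈ 47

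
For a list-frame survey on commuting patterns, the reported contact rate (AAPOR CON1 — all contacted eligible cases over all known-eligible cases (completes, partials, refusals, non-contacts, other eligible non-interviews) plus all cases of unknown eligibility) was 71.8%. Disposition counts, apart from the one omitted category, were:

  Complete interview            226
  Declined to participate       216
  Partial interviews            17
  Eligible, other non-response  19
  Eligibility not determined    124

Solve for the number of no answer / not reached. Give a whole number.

Numerator → 226 + 17 + 216 + 19 = 478
CON1 = 478 / D = 0.718
D = 478 / 0.718 = 665.7
Rest of base = 602
no answer / not reached = 665.7 − 602 ≈ 64

64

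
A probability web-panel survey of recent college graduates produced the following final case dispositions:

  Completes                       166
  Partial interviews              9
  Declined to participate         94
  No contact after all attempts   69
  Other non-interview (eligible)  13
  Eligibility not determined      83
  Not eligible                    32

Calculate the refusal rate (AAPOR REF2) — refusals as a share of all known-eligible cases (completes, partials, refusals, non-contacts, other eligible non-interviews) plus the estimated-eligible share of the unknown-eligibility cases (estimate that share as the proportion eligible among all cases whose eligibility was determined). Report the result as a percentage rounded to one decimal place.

Num → 94
Known eligible → 166 + 9 + 94 + 69 + 13 = 351
e = 351 / (351 + 32) = 351 / 383 = 0.9164
e × U → 0.9164 × 83 = 76.06
Base → 351 + 76.06 = 427.06
REF2 = 94 / 427.06 = 0.2201

22.0%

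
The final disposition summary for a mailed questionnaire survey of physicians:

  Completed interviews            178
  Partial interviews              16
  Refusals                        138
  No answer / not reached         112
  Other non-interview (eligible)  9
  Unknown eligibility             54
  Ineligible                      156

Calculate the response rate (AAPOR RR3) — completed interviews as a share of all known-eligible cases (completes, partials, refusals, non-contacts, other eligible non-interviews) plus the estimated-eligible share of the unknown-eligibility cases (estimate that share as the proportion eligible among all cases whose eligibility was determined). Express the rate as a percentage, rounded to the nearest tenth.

Num = 178
Determined eligible = 178 + 16 + 138 + 112 + 9 = 453
e = 453 / (453 + 156) = 453 / 609 = 0.7438
e × U = 0.7438 × 54 = 40.17
Denom = 453 + 40.17 = 493.17
RR3 = 178 / 493.17 = 0.3609

36.1%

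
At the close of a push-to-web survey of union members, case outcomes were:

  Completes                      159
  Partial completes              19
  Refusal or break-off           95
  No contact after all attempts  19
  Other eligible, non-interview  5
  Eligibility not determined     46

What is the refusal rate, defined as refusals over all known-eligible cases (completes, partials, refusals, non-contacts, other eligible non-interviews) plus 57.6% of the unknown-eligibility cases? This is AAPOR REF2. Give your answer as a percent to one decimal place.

Numerator: 95
Known eligible: 159 + 19 + 95 + 19 + 5 = 297
Estimated eligible among unknowns: 0.5760 × 46 = 26.50
Denom: 297 + 26.50 = 323.50
REF2 = 95 / 323.50 = 0.2937

29.4%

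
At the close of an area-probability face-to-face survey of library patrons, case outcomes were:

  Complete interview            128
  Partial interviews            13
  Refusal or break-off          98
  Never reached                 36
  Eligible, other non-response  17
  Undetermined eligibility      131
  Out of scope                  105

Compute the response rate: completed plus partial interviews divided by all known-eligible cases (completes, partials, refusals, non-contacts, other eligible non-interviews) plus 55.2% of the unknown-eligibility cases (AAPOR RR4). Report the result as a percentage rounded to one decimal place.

38.7%

Numerator = 128 + 13 = 141
Determined eligible = 128 + 13 + 98 + 36 + 17 = 292
Estimated eligible among unknowns = 0.5520 × 131 = 72.31
Denom = 292 + 72.31 = 364.31
RR4 = 141 / 364.31 = 0.3870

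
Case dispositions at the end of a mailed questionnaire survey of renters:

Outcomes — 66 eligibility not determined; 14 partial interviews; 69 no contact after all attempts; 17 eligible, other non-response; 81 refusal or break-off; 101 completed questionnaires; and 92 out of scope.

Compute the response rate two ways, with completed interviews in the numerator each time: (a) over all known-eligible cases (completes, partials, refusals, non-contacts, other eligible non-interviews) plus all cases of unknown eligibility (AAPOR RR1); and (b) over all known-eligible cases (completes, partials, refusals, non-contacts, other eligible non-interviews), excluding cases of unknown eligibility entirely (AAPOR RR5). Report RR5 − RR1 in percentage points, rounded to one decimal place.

6.8

Num = 101
Denominator = 101 + 14 + 81 + 69 + 17 + 66 = 348
RR1 = 101 / 348 = 0.2902
Denominator = 101 + 14 + 81 + 69 + 17 = 282
RR5 = 101 / 282 = 0.3582
Difference = 35.82 − 29.02 = 6.80 percentage points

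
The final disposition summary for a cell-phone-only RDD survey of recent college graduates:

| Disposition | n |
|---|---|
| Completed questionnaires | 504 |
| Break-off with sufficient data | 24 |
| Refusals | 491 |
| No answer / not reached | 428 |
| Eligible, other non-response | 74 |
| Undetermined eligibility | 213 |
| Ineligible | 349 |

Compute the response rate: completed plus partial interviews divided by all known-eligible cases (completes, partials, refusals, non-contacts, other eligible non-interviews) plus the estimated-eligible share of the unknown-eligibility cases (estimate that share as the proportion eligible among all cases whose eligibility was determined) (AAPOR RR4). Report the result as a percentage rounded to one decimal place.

31.2%

Top = 504 + 24 = 528
Eligible (known) = 504 + 24 + 491 + 428 + 74 = 1521
e = 1521 / (1521 + 349) = 1521 / 1870 = 0.8134
Estimated eligible among unknowns = 0.8134 × 213 = 173.25
Base = 1521 + 173.25 = 1694.25
RR4 = 528 / 1694.25 = 0.3116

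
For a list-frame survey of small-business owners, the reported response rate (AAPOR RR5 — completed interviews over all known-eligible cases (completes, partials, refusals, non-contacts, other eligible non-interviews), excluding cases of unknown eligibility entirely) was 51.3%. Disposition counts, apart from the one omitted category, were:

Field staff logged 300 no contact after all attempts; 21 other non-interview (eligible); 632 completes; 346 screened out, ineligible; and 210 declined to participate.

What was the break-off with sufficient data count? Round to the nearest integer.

RR5 = 632 / D = 0.513
D = 632 / 0.513 = 1232.0
Rest of base = 1163
break-off with sufficient data = 1232.0 − 1163 ≈ 69

69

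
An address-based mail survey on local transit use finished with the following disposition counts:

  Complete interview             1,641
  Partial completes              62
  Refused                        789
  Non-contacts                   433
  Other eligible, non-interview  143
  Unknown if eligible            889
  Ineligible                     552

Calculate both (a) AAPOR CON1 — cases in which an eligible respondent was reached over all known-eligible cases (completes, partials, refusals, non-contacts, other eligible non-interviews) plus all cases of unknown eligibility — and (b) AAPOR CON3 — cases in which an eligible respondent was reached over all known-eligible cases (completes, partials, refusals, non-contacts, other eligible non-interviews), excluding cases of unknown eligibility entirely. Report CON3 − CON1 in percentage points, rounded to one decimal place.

Numerator = 1641 + 62 + 789 + 143 = 2635
Denominator = 1641 + 62 + 789 + 433 + 143 + 889 = 3957
CON1 = 2635 / 3957 = 0.6659
Denominator = 1641 + 62 + 789 + 433 + 143 = 3068
CON3 = 2635 / 3068 = 0.8589
Difference = 85.89 − 66.59 = 19.30 percentage points

19.3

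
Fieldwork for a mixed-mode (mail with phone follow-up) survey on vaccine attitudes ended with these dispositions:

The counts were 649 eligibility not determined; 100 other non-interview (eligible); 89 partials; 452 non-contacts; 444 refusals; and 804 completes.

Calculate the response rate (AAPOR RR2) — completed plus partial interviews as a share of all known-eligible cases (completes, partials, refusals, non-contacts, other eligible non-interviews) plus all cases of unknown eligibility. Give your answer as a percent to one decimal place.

Num → 804 + 89 = 893
Denominator → 804 + 89 + 444 + 452 + 100 + 649 = 2538
RR2 = 893 / 2538 = 0.3519

35.2%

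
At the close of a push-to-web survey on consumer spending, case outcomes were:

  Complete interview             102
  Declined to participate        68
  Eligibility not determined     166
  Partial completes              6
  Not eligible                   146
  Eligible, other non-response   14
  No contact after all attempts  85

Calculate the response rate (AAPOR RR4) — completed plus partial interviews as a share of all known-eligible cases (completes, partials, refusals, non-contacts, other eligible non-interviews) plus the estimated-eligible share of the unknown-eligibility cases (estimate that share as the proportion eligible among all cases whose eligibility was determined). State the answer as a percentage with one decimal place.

28.2%

Numerator: 102 + 6 = 108
Eligible (known): 102 + 6 + 68 + 85 + 14 = 275
e = 275 / (275 + 146) = 275 / 421 = 0.6532
e × U: 0.6532 × 166 = 108.43
Base: 275 + 108.43 = 383.43
RR4 = 108 / 383.43 = 0.2817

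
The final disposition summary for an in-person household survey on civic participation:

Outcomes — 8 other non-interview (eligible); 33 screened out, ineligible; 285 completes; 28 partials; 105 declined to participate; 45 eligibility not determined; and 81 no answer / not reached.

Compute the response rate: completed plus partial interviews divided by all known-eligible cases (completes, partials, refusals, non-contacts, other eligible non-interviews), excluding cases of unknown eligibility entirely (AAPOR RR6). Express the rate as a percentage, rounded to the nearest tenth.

61.7%

Numerator → 285 + 28 = 313
Denominator → 285 + 28 + 105 + 81 + 8 = 507
RR6 = 313 / 507 = 0.6174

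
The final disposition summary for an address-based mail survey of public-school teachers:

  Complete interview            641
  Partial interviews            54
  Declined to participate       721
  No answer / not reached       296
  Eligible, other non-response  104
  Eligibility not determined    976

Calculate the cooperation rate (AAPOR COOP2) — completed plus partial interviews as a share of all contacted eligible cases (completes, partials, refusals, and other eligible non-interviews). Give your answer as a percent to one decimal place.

Num → 641 + 54 = 695
Denominator → 641 + 54 + 721 + 104 = 1520
COOP2 = 695 / 1520 = 0.4572

45.7%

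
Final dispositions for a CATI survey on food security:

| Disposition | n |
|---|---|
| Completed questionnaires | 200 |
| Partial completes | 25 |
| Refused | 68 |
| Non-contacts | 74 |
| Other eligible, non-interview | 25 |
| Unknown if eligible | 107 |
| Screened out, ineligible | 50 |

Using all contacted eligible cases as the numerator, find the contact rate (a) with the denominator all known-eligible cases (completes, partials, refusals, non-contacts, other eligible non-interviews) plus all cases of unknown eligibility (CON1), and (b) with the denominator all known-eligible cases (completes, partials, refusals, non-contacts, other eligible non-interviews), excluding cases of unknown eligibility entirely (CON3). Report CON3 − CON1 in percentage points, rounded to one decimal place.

Num: 200 + 25 + 68 + 25 = 318
Denom: 200 + 25 + 68 + 74 + 25 + 107 = 499
CON1 = 318 / 499 = 0.6373
Denom: 200 + 25 + 68 + 74 + 25 = 392
CON3 = 318 / 392 = 0.8112
Difference = 81.12 − 63.73 = 17.39 percentage points

17.4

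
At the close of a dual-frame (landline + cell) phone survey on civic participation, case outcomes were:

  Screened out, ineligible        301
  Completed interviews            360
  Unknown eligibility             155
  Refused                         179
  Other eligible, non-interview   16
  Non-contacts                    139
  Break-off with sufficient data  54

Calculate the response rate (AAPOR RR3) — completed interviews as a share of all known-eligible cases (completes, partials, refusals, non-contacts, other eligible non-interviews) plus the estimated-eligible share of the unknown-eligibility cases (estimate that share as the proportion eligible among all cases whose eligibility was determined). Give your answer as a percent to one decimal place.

41.9%

Num → 360
Known eligible → 360 + 54 + 179 + 139 + 16 = 748
e = 748 / (748 + 301) = 748 / 1049 = 0.7131
Eligible share of unknowns → 0.7131 × 155 = 110.53
Denominator → 748 + 110.53 = 858.53
RR3 = 360 / 858.53 = 0.4193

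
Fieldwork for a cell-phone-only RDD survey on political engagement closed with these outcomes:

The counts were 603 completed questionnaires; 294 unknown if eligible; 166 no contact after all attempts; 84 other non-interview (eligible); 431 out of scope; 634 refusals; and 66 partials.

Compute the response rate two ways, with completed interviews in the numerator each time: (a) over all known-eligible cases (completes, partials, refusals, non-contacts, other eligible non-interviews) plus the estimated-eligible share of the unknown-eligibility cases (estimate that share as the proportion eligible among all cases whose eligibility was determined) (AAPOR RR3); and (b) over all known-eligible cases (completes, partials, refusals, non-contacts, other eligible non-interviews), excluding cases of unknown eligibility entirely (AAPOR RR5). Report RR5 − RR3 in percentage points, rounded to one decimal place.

Numerator = 603
Determined eligible = 603 + 66 + 634 + 166 + 84 = 1553
e = 1553 / (1553 + 431) = 1553 / 1984 = 0.7828
Eligible share of unknowns = 0.7828 × 294 = 230.14
Denom = 1553 + 230.14 = 1783.14
RR3 = 603 / 1783.14 = 0.3382
Denom = 603 + 66 + 634 + 166 + 84 = 1553
RR5 = 603 / 1553 = 0.3883
Difference = 38.83 − 33.82 = 5.01 percentage points

5.0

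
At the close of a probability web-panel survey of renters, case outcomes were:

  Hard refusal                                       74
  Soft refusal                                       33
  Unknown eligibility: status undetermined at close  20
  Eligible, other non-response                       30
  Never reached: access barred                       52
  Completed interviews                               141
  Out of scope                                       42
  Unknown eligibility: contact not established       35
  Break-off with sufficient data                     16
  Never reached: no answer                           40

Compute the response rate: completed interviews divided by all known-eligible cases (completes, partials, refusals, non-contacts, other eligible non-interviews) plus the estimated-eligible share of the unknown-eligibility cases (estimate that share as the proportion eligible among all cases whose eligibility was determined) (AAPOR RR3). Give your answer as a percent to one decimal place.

32.4%

Declined to participate = 74 + 33 = 107
No answer / not reached = 40 + 52 = 92
Eligibility not determined = 35 + 20 = 55
Numerator = 141
Determined eligible = 141 + 16 + 107 + 92 + 30 = 386
e = 386 / (386 + 42) = 386 / 428 = 0.9019
Estimated eligible among unknowns = 0.9019 × 55 = 49.60
Base = 386 + 49.60 = 435.60
RR3 = 141 / 435.60 = 0.3237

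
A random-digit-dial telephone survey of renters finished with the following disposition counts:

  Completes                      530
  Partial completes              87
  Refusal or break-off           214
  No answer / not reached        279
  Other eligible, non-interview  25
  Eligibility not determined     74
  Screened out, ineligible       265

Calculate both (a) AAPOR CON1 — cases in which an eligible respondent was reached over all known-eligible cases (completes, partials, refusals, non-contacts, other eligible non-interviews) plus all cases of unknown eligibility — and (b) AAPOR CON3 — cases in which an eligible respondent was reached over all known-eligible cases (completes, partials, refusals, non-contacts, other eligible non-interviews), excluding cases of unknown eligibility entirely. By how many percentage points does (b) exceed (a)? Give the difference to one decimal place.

4.6

Top: 530 + 87 + 214 + 25 = 856
Base: 530 + 87 + 214 + 279 + 25 + 74 = 1209
CON1 = 856 / 1209 = 0.7080
Base: 530 + 87 + 214 + 279 + 25 = 1135
CON3 = 856 / 1135 = 0.7542
Difference = 75.42 − 70.80 = 4.62 percentage points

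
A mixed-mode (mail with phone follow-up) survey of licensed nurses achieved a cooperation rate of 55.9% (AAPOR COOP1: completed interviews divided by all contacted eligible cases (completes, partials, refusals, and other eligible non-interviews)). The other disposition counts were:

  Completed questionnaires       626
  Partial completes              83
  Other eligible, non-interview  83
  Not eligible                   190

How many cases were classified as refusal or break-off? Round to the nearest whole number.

COOP1 = 626 / D = 0.559
D = 626 / 0.559 = 1119.9
Remaining denominator categories sum to 792
refusal or break-off = 1119.9 − 792 ≈ 328

328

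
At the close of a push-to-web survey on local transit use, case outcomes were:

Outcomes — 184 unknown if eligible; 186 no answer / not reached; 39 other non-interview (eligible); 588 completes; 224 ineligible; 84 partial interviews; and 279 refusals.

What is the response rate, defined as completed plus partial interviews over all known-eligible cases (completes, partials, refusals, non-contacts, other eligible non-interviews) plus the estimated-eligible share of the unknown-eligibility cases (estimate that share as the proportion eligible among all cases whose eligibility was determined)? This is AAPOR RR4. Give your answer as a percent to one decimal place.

Numerator: 588 + 84 = 672
Known eligible: 588 + 84 + 279 + 186 + 39 = 1176
e = 1176 / (1176 + 224) = 1176 / 1400 = 0.8400
Eligible share of unknowns: 0.8400 × 184 = 154.56
Base: 1176 + 154.56 = 1330.56
RR4 = 672 / 1330.56 = 0.5051

50.5%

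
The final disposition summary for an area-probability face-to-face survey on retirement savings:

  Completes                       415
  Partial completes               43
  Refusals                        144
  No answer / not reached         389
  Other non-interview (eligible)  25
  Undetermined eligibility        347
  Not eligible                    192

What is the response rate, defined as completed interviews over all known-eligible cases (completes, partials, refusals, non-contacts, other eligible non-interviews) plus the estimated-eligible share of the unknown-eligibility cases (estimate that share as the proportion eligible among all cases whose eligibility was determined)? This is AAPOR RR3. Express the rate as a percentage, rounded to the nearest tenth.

Num: 415
Known eligible: 415 + 43 + 144 + 389 + 25 = 1016
e = 1016 / (1016 + 192) = 1016 / 1208 = 0.8411
Eligible share of unknowns: 0.8411 × 347 = 291.86
Denominator: 1016 + 291.86 = 1307.86
RR3 = 415 / 1307.86 = 0.3173

31.7%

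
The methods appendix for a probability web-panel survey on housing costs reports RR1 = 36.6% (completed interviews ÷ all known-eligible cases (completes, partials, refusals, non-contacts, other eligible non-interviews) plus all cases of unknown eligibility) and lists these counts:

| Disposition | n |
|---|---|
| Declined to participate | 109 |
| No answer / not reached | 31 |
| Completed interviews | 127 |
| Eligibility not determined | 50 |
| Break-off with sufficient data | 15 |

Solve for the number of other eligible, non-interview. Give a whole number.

RR1 = 127 / D = 0.366
D = 127 / 0.366 = 347.0
Other denominator terms total 332
other eligible, non-interview = 347.0 − 332 ≈ 15

15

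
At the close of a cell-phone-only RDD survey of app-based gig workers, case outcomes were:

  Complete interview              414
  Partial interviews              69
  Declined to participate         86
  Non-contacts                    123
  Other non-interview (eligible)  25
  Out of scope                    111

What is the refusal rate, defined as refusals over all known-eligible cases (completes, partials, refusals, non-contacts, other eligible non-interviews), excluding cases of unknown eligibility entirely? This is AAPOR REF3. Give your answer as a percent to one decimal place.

12.0%

Numerator: 86
Denominator: 414 + 69 + 86 + 123 + 25 = 717
REF3 = 86 / 717 = 0.1199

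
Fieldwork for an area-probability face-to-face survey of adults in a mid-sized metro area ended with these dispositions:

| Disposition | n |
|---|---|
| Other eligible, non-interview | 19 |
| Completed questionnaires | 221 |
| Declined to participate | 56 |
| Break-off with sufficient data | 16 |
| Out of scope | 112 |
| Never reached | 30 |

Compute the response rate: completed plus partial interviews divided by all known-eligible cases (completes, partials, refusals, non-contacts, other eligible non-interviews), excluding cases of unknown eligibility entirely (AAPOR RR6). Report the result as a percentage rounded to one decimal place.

Num = 221 + 16 = 237
Denom = 221 + 16 + 56 + 30 + 19 = 342
RR6 = 237 / 342 = 0.6930

69.3%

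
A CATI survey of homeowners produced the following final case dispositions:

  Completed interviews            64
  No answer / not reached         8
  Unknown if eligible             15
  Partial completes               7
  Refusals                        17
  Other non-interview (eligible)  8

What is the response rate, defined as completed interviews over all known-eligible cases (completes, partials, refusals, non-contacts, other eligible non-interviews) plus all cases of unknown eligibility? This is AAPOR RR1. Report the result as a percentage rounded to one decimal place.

Numerator: 64
Base: 64 + 7 + 17 + 8 + 8 + 15 = 119
RR1 = 64 / 119 = 0.5378

53.8%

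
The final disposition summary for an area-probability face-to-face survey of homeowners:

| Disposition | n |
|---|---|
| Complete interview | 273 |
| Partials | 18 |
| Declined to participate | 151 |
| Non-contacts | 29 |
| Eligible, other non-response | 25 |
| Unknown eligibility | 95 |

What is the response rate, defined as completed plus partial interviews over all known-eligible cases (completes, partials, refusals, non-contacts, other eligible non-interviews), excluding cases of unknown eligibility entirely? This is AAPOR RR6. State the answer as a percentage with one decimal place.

Num → 273 + 18 = 291
Denominator → 273 + 18 + 151 + 29 + 25 = 496
RR6 = 291 / 496 = 0.5867

58.7%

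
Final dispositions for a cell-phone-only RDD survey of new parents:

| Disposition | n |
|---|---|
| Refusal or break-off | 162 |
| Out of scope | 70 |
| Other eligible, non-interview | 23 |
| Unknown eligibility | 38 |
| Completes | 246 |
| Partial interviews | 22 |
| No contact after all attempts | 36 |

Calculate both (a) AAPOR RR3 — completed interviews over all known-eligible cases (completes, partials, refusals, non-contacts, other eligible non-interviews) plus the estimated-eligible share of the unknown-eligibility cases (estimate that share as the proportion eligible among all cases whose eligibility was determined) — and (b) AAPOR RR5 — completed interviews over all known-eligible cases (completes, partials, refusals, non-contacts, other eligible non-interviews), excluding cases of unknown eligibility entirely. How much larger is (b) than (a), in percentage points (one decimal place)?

Num → 246
Eligible (known) → 246 + 22 + 162 + 36 + 23 = 489
e = 489 / (489 + 70) = 489 / 559 = 0.8748
e × U → 0.8748 × 38 = 33.24
Denom → 489 + 33.24 = 522.24
RR3 = 246 / 522.24 = 0.4710
Denom → 246 + 22 + 162 + 36 + 23 = 489
RR5 = 246 / 489 = 0.5031
Difference = 50.31 − 47.10 = 3.21 percentage points

3.2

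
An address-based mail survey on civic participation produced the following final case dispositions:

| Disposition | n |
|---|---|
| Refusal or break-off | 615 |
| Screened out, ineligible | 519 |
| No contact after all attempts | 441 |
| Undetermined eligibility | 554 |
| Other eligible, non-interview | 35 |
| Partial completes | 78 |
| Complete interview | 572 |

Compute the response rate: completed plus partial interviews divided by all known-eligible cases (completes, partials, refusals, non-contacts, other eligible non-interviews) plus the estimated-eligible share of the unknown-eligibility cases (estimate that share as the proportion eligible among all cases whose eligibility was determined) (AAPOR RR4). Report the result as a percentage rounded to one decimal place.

Top: 572 + 78 = 650
Determined eligible: 572 + 78 + 615 + 441 + 35 = 1741
e = 1741 / (1741 + 519) = 1741 / 2260 = 0.7704
Estimated eligible among unknowns: 0.7704 × 554 = 426.80
Denom: 1741 + 426.80 = 2167.80
RR4 = 650 / 2167.80 = 0.2998

30.0%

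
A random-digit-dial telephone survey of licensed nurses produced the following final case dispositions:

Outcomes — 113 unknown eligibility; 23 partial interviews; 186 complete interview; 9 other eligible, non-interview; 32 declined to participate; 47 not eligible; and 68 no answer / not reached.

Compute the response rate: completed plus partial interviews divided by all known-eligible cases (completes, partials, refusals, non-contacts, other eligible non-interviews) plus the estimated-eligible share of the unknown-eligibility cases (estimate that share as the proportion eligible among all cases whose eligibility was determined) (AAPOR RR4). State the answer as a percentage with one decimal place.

Numerator → 186 + 23 = 209
Eligible (known) → 186 + 23 + 32 + 68 + 9 = 318
e = 318 / (318 + 47) = 318 / 365 = 0.8712
Estimated eligible among unknowns → 0.8712 × 113 = 98.45
Denom → 318 + 98.45 = 416.45
RR4 = 209 / 416.45 = 0.5019

50.2%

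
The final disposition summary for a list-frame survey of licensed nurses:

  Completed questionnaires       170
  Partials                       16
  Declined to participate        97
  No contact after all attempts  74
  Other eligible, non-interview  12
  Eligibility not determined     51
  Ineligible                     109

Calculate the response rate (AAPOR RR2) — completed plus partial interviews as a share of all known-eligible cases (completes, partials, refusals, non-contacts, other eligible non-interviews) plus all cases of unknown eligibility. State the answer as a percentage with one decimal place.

44.3%

Num: 170 + 16 = 186
Base: 170 + 16 + 97 + 74 + 12 + 51 = 420
RR2 = 186 / 420 = 0.4429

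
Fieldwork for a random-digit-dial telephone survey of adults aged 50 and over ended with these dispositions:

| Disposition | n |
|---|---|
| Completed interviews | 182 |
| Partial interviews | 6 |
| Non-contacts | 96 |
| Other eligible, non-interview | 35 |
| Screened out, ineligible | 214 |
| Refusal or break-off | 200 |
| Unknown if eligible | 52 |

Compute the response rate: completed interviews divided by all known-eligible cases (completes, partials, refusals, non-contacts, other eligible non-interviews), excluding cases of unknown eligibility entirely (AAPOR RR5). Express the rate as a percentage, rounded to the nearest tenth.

Top = 182
Denom = 182 + 6 + 200 + 96 + 35 = 519
RR5 = 182 / 519 = 0.3507

35.1%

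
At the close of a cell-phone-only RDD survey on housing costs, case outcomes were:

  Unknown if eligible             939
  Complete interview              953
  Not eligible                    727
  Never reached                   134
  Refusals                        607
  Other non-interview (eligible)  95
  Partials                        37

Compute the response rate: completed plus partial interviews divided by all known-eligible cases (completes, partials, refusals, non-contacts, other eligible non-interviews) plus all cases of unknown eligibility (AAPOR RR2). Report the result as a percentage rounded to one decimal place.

Num → 953 + 37 = 990
Denom → 953 + 37 + 607 + 134 + 95 + 939 = 2765
RR2 = 990 / 2765 = 0.3580

35.8%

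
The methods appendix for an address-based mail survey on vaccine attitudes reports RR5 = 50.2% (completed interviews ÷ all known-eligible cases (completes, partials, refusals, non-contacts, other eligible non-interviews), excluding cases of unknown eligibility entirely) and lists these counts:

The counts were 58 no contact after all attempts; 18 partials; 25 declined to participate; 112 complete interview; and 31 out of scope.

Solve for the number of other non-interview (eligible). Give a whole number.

RR5 = 112 / D = 0.502
D = 112 / 0.502 = 223.1
Remaining denominator categories sum to 213
other non-interview (eligible) = 223.1 − 213 ≈ 10

10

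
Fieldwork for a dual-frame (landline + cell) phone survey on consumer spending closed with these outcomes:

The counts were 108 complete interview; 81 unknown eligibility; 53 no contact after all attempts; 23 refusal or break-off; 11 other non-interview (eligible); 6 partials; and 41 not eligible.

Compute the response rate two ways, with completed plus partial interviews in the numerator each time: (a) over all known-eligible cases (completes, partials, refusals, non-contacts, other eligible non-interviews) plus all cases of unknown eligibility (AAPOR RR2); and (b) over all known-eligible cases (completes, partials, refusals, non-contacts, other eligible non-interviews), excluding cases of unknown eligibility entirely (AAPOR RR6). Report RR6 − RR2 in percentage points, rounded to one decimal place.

Numerator → 108 + 6 = 114
Denominator → 108 + 6 + 23 + 53 + 11 + 81 = 282
RR2 = 114 / 282 = 0.4043
Denominator → 108 + 6 + 23 + 53 + 11 = 201
RR6 = 114 / 201 = 0.5672
Difference = 56.72 − 40.43 = 16.29 percentage points

16.3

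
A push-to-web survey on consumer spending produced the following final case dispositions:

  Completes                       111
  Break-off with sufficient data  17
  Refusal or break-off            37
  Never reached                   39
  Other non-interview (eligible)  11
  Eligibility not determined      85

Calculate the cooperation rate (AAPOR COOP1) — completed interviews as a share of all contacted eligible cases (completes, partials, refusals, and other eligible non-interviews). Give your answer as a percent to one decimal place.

Num: 111
Base: 111 + 17 + 37 + 11 = 176
COOP1 = 111 / 176 = 0.6307

63.1%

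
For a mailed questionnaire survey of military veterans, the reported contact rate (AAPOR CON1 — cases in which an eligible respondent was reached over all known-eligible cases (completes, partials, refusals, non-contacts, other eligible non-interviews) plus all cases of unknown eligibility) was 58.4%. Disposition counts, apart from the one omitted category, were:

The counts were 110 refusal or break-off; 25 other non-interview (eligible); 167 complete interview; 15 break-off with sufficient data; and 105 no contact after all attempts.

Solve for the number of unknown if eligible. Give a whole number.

121

Num → 167 + 15 + 110 + 25 = 317
CON1 = 317 / D = 0.584
D = 317 / 0.584 = 542.8
Remaining denominator categories sum to 422
unknown if eligible = 542.8 − 422 ≈ 121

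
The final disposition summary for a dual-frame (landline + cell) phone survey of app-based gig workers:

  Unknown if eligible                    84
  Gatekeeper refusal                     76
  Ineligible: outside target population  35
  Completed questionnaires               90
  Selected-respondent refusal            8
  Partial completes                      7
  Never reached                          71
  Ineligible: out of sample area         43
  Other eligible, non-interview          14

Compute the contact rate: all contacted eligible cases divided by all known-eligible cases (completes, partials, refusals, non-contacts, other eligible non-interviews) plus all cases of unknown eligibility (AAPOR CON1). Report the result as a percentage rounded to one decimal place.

Declined to participate = 76 + 8 = 84
Ineligible = 35 + 43 = 78
Num = 90 + 7 + 84 + 14 = 195
Base = 90 + 7 + 84 + 71 + 14 + 84 = 350
CON1 = 195 / 350 = 0.5571

55.7%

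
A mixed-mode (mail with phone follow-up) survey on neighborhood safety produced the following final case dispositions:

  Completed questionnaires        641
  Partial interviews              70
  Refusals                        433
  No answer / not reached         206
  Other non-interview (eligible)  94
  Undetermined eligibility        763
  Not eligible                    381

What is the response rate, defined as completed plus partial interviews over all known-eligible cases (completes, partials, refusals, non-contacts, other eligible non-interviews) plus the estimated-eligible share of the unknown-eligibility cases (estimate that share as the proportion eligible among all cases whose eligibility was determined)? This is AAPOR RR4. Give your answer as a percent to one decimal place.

34.7%

Num = 641 + 70 = 711
Known eligible = 641 + 70 + 433 + 206 + 94 = 1444
e = 1444 / (1444 + 381) = 1444 / 1825 = 0.7912
e × U = 0.7912 × 763 = 603.69
Denom = 1444 + 603.69 = 2047.69
RR4 = 711 / 2047.69 = 0.3472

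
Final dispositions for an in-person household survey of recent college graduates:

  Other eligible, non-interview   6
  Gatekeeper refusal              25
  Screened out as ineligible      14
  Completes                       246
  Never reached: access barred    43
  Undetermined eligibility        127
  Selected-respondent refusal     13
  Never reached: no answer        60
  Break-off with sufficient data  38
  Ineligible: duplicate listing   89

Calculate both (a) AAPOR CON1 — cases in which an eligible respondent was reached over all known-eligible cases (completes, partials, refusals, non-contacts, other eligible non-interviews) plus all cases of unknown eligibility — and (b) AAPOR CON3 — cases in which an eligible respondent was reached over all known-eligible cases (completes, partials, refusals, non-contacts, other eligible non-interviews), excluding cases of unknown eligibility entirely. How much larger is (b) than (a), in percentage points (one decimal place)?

Declined to participate = 25 + 13 = 38
Non-contacts = 60 + 43 = 103
Ineligible = 14 + 89 = 103
Numerator: 246 + 38 + 38 + 6 = 328
Denom: 246 + 38 + 38 + 103 + 6 + 127 = 558
CON1 = 328 / 558 = 0.5878
Denom: 246 + 38 + 38 + 103 + 6 = 431
CON3 = 328 / 431 = 0.7610
Difference = 76.10 − 58.78 = 17.32 percentage points

17.3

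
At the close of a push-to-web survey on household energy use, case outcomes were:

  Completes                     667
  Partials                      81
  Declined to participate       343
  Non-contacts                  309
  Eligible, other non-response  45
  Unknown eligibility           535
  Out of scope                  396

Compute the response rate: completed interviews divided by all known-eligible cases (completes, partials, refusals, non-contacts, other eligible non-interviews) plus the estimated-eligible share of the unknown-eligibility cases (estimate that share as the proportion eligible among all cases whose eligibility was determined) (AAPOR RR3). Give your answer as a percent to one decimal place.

35.8%

Top: 667
Eligible (known): 667 + 81 + 343 + 309 + 45 = 1445
e = 1445 / (1445 + 396) = 1445 / 1841 = 0.7849
e × U: 0.7849 × 535 = 419.92
Denominator: 1445 + 419.92 = 1864.92
RR3 = 667 / 1864.92 = 0.3577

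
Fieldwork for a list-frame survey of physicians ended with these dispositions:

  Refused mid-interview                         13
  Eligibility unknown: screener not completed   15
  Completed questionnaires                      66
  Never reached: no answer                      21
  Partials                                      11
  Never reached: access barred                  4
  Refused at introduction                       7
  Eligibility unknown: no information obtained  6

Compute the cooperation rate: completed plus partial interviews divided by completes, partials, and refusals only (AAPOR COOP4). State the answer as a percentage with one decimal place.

Refusal or break-off = 7 + 13 = 20
No answer / not reached = 21 + 4 = 25
Unknown if eligible = 15 + 6 = 21
Num → 66 + 11 = 77
Base → 66 + 11 + 20 = 97
COOP4 = 77 / 97 = 0.7938

79.4%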